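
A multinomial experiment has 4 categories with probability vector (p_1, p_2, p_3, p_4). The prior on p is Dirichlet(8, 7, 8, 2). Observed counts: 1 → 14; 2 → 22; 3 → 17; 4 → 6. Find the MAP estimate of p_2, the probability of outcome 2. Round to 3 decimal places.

The posterior is Dirichlet(αᵢ + nᵢ) = Dirichlet(22, 29, 25, 8).
For a Dirichlet(a₁,…,a_K) with all aᵢ > 1, the mode has j-th component (aⱼ − 1)/(Σaᵢ − K).
Here Σaᵢ = 84 and K = 4, so p_2 = (29 − 1)/(84 − 4) = 28/80 ≈ 0.350.

MAP estimate: 0.350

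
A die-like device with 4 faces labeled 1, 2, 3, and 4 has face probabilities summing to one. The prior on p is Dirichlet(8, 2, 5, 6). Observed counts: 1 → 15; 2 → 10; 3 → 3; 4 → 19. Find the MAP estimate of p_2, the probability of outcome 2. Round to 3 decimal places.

MAP estimate: 0.172

The posterior is Dirichlet(αᵢ + nᵢ) = Dirichlet(23, 12, 8, 25).
For a Dirichlet(a₁,…,a_K) with all aᵢ > 1, the mode has j-th component (aⱼ − 1)/(Σaᵢ − K).
Here Σaᵢ = 68 and K = 4, so p_2 = (12 − 1)/(68 − 4) = 11/64 ≈ 0.172.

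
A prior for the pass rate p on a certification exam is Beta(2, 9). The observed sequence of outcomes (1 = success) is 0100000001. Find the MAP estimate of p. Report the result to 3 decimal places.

p̂_MAP = 0.158

Prior: Beta(2, 9).
Data: 2 successes in 10 trials (from the sequence). The binomial likelihood contributes p^2(1−p)^8, so the posterior is Beta(2+2, 9+8) = Beta(4, 17).
For Beta(a, b) with a, b > 1 the mode is (a−1)/(a+b−2) = 3/19 ≈ 0.158.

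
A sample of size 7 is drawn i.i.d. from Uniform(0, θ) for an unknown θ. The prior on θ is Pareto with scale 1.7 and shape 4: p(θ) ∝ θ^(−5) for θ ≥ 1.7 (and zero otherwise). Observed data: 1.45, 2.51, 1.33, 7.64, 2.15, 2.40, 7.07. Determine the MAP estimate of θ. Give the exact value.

The Uniform(0, θ) likelihood is θ^(−n) for θ ≥ max(xᵢ), zero otherwise. Here max(xᵢ) = 7.64.
Posterior ∝ θ^(−5) · θ^(−7) = θ^(−12) on θ ≥ max(1.7, 7.64) = 7.64.
This density is strictly decreasing in θ, so the posterior mode lies at the lower boundary of the support.

θ̂_MAP = 7.64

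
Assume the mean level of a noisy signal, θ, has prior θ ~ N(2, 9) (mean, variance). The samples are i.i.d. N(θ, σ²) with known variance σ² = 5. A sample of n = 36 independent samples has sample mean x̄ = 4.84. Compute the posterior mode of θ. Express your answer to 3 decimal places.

θ̂_MAP = 4.797

n = 36, x̄ = 4.84.
For a Normal prior and Normal likelihood with known variance, the posterior is Normal; its mode equals its mean, the precision-weighted average.
Prior precision 1/σ₀² = 1/9; data precision n/σ² = 36/5 = 7.2.
θ̂ = ((1/9)·2 + 7.2·4.84) / (1/9 + 7.2) = (39454/1125)/(329/45) = 39454/8225 ≈ 4.797.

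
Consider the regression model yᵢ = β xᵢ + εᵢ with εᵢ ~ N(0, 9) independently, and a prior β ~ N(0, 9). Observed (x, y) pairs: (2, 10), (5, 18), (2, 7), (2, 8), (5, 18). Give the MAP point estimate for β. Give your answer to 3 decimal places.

log p(β | y) = −Σ(yᵢ − βxᵢ)²/(2·9) − β²/(2·9) + const.
Setting the derivative to zero: Σxᵢ(yᵢ − βxᵢ)/9 − β/9 = 0, so β = Σxᵢyᵢ / (Σxᵢ² + σ²/τ²).
Σxᵢyᵢ = 2·10 + 5·18 + 2·7 + 2·8 + 5·18 = 230; Σxᵢ² = 62; σ²/τ² = 1.
β̂_MAP = 230 / (62 + 1) = 230/63 ≈ 3.651.

β̂_MAP = 3.651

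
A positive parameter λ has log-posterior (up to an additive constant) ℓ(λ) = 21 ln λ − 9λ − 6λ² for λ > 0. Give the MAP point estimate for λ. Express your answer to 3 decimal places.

ℓ'(λ) = 21/λ − 9 − 12λ. Setting this to zero and multiplying by λ: 12λ² + 9λ − 21 = 0.
λ = (−9 + √(9² + 4·12·21)) / (2·12) = (−9 + √1089) / 24 = (−9 + 33)/24 = 1.
ℓ''(λ) = −21/λ² − 12 < 0, confirming a maximum.

λ̂_MAP = 1.000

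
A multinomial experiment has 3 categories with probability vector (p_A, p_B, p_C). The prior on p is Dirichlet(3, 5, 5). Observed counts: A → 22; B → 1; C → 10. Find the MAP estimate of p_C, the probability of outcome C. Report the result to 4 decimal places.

The posterior is Dirichlet(αᵢ + nᵢ) = Dirichlet(25, 6, 15).
For a Dirichlet(a₁,…,a_K) with all aᵢ > 1, the mode has j-th component (aⱼ − 1)/(Σaᵢ − K).
Here Σaᵢ = 46 and K = 3, so p_C = (15 − 1)/(46 − 3) = 14/43 ≈ 0.3256.

MAP estimate of p_C = 0.3256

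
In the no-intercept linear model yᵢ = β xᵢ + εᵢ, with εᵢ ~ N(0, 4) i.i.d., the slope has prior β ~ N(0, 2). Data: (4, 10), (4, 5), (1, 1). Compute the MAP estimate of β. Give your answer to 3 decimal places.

log p(β | y) = −Σ(yᵢ − βxᵢ)²/(2·4) − β²/(2·2) + const.
Setting the derivative to zero: Σxᵢ(yᵢ − βxᵢ)/4 − β/2 = 0, so β = Σxᵢyᵢ / (Σxᵢ² + σ²/τ²).
Σxᵢyᵢ = 4·10 + 4·5 + 1·1 = 61; Σxᵢ² = 33; σ²/τ² = 2.
β̂_MAP = 61 / (33 + 2) = 61/35 ≈ 1.743.

β̂_MAP = 1.743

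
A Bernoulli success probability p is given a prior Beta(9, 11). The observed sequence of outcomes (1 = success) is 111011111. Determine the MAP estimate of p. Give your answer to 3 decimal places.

Prior: Beta(9, 11).
Data: 8 successes in 9 trials (from the sequence). The binomial likelihood contributes p^8(1−p)^1, so the posterior is Beta(9+8, 11+1) = Beta(17, 12).
For Beta(a, b) with a, b > 1 the mode is (a−1)/(a+b−2) = 16/27 ≈ 0.593.

p̂_MAP = 0.593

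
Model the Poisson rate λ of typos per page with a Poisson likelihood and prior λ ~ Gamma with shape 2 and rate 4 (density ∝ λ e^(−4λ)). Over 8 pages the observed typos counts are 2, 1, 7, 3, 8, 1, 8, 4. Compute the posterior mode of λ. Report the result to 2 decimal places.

λ̂_MAP = 2.92

Σxᵢ = 2+1+7+3+8+1+8+4 = 34, with n = 8.
Posterior ∝ λe^(−4λ) · λ^34e^(−8λ) = λ^35e^(−12λ), i.e. Gamma(shape=36, rate=12).
The mode of a Gamma(a, b) with a ≥ 1 (shape–rate) is (a−1)/b = 35/12 ≈ 2.92.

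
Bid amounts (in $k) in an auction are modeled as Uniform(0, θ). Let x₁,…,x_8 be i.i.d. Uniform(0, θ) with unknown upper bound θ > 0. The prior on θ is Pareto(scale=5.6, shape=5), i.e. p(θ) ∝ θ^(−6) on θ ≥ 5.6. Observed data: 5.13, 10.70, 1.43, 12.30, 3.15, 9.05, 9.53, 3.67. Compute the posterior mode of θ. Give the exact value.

θ̂_MAP = 12.30

The Uniform(0, θ) likelihood is θ^(−n) for θ ≥ max(xᵢ), zero otherwise. Here max(xᵢ) = 12.30.
Posterior ∝ θ^(−6) · θ^(−8) = θ^(−14) on θ ≥ max(5.6, 12.30) = 12.30.
This density is strictly decreasing in θ, so the posterior mode lies at the lower boundary of the support.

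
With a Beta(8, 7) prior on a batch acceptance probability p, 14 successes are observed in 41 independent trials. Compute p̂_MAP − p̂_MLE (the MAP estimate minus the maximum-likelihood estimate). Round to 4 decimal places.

MAP − MLE = 0.0474

Posterior is Beta(22, 34); MAP = (22−1)/(56−2) = 21/54 ≈ 0.38889.
MLE ignores the prior: p̂_MLE = k/n = 14/41 ≈ 0.34146.
Difference = 21/54 − 14/41 = 35/738 ≈ 0.0474.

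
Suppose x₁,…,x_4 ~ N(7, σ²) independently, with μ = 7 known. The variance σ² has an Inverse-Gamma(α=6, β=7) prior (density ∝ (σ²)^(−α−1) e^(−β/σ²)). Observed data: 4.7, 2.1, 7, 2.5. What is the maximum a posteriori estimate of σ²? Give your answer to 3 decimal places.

σ̂²_MAP = 3.531

Sum of squared deviations about the known mean: SS = (4.7−7)² + (2.1−7)² + (7−7)² + (2.5−7)² = 49.55.
The Normal likelihood contributes (σ²)^(−n/2) exp(−SS/(2σ²)), so the posterior is Inverse-Gamma(α + n/2, β + SS/2) = Inverse-Gamma(8, 31.775).
The mode of Inverse-Gamma(a, b) is b/(a+1) = 31.775/9 ≈ 3.531.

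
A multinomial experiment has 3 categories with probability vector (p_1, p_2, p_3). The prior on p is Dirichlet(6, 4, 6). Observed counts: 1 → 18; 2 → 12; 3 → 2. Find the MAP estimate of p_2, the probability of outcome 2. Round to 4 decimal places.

MAP estimate: 0.3333

The posterior is Dirichlet(αᵢ + nᵢ) = Dirichlet(24, 16, 8).
For a Dirichlet(a₁,…,a_K) with all aᵢ > 1, the mode has j-th component (aⱼ − 1)/(Σaᵢ − K).
Here Σaᵢ = 48 and K = 3, so p_2 = (16 − 1)/(48 − 3) = 15/45 ≈ 0.3333.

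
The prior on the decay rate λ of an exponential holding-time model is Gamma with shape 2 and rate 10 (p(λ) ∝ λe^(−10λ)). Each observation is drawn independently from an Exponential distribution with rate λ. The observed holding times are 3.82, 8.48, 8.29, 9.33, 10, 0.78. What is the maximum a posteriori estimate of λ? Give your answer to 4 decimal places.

The Exponential(rate=λ) likelihood is ∝ λ^n e^(−λΣtᵢ). Here n = 6 and Σtᵢ = 3.82 + 8.48 + 8.29 + 9.33 + 10 + 0.78 = 40.70.
Posterior ∝ λe^(−10λ) · λ^6e^(−40.70λ) = λ^7e^(−50.70λ), i.e. Gamma(8, 50.70).
Mode = (a−1)/b = 7/50.70 ≈ 0.1381.

λ̂_MAP = 0.1381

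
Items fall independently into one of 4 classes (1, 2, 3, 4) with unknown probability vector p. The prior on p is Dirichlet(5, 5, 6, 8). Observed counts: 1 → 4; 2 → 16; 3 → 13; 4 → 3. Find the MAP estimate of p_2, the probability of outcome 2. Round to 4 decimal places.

The posterior is Dirichlet(αᵢ + nᵢ) = Dirichlet(9, 21, 19, 11).
For a Dirichlet(a₁,…,a_K) with all aᵢ > 1, the mode has j-th component (aⱼ − 1)/(Σaᵢ − K).
Here Σaᵢ = 60 and K = 4, so p_2 = (21 − 1)/(60 − 4) = 20/56 ≈ 0.3571.

MAP estimate: 0.3571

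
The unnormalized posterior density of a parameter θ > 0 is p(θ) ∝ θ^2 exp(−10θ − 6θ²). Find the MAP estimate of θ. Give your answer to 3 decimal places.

ℓ'(θ) = 2/θ − 10 − 12θ. Setting this to zero and multiplying by θ: 12θ² + 10θ − 2 = 0.
θ = (−10 + √(10² + 4·12·2)) / (2·12) = (−10 + √196) / 24 = (−10 + 14)/24 = 1/6.
ℓ''(θ) = −2/θ² − 12 < 0, confirming a maximum.

θ̂_MAP = 0.167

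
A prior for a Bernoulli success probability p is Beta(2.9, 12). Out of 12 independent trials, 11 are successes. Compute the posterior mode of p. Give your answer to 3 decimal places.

p̂_MAP = 0.518

Prior: Beta(2.9, 12).
Data: 11 successes in 12 trials. The binomial likelihood contributes p^11(1−p)^1, so the posterior is Beta(2.9+11, 12+1) = Beta(13.9, 13).
For Beta(a, b) with a, b > 1 the mode is (a−1)/(a+b−2) = 12.9/24.9 ≈ 0.518.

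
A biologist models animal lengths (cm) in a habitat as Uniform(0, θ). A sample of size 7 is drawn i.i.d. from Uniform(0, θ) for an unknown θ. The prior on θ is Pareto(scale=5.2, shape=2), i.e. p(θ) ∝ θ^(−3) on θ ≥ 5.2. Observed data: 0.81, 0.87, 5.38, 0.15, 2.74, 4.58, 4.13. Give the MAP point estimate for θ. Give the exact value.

θ̂_MAP = 5.38

The Uniform(0, θ) likelihood is θ^(−n) for θ ≥ max(xᵢ), zero otherwise. Here max(xᵢ) = 5.38.
Posterior ∝ θ^(−3) · θ^(−7) = θ^(−10) on θ ≥ max(5.2, 5.38) = 5.38.
This density is strictly decreasing in θ, so the posterior mode lies at the lower boundary of the support.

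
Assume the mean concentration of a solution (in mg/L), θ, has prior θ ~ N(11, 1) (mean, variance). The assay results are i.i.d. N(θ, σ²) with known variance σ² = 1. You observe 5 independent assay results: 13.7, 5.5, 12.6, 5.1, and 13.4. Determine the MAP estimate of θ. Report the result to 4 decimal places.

n = 5; x̄ = (13.7 + 5.5 + 12.6 + 5.1 + 13.4)/5 = 50.3/5 = 10.06.
For a Normal prior and Normal likelihood with known variance, the posterior is Normal; its mode equals its mean, the precision-weighted average.
Prior precision 1/σ₀² = 1/1 = 1; data precision n/σ² = 5/1 = 5.
θ̂ = (1·11 + 5·10.06) / (1 + 5) = 61.3/6 = 613/60 ≈ 10.2167.

θ̂_MAP = 10.2167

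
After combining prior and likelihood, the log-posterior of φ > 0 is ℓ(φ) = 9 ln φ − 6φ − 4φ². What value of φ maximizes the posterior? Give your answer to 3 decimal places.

ℓ'(φ) = 9/φ − 6 − 8φ. Setting this to zero and multiplying by φ: 8φ² + 6φ − 9 = 0.
φ = (−6 + √(6² + 4·8·9)) / (2·8) = (−6 + √324) / 16 = (−6 + 18)/16 = 3/4.
ℓ''(φ) = −9/φ² − 8 < 0, confirming a maximum.

φ̂_MAP = 0.750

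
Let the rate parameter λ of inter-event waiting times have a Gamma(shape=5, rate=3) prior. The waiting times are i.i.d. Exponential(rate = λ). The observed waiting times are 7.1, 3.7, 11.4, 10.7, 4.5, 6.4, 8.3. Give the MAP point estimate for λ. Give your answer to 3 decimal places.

The Exponential(rate=λ) likelihood is ∝ λ^n e^(−λΣtᵢ). Here n = 7 and Σtᵢ = 7.1 + 3.7 + 11.4 + 10.7 + 4.5 + 6.4 + 8.3 = 52.1.
Posterior ∝ λ^4e^(−3λ) · λ^7e^(−52.1λ) = λ^11e^(−55.1λ), i.e. Gamma(12, 55.1).
Mode = (a−1)/b = 11/55.1 ≈ 0.200.

λ̂_MAP = 0.200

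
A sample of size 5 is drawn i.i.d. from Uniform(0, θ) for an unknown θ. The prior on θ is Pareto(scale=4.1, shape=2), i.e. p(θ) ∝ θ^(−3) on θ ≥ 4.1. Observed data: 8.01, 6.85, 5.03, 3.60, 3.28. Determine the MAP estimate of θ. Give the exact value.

θ̂_MAP = 8.01

The Uniform(0, θ) likelihood is θ^(−n) for θ ≥ max(xᵢ), zero otherwise. Here max(xᵢ) = 8.01.
Posterior ∝ θ^(−3) · θ^(−5) = θ^(−8) on θ ≥ max(4.1, 8.01) = 8.01.
This density is strictly decreasing in θ, so the posterior mode lies at the lower boundary of the support.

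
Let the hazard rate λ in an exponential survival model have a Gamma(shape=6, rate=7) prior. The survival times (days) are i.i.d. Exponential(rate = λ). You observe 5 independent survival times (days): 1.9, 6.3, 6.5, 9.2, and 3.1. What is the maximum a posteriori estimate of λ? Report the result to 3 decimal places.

The Exponential(rate=λ) likelihood is ∝ λ^n e^(−λΣtᵢ). Here n = 5 and Σtᵢ = 1.9 + 6.3 + 6.5 + 9.2 + 3.1 = 27.
Posterior ∝ λ^5e^(−7λ) · λ^5e^(−27λ) = λ^10e^(−34λ), i.e. Gamma(11, 34).
Mode = (a−1)/b = 10/34 ≈ 0.294.

λ̂_MAP = 0.294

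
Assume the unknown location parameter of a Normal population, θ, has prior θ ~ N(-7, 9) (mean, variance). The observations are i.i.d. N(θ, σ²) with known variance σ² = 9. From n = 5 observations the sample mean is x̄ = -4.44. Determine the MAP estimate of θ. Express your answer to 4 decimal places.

θ̂_MAP = -4.8667

n = 5, x̄ = -4.44.
For a Normal prior and Normal likelihood with known variance, the posterior is Normal; its mode equals its mean, the precision-weighted average.
Prior precision 1/σ₀² = 1/9; data precision n/σ² = 5/9.
θ̂ = ((1/9)·(-7) + (5/9)·(-4.44)) / (1/9 + 5/9) = (-146/45)/(2/3) = -73/15 ≈ -4.8667.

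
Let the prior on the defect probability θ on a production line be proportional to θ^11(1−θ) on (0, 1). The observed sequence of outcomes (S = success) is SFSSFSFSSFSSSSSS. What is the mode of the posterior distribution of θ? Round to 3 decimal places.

The prior density ∝ θ^11(1−θ)^1 is the kernel of Beta(12, 2).
Data: 12 successes in 16 trials (from the sequence). The binomial likelihood contributes θ^12(1−θ)^4, so the posterior is Beta(12+12, 2+4) = Beta(24, 6).
For Beta(a, b) with a, b > 1 the mode is (a−1)/(a+b−2) = 23/28 ≈ 0.821.

θ̂_MAP = 0.821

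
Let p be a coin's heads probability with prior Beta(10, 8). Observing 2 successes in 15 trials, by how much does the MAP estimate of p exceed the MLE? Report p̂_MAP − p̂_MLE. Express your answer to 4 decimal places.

Posterior is Beta(12, 21); MAP = (12−1)/(33−2) = 11/31 ≈ 0.35484.
MLE ignores the prior: p̂_MLE = k/n = 2/15 ≈ 0.13333.
Difference = 11/31 − 2/15 = 103/465 ≈ 0.2215.

MAP − MLE = 0.2215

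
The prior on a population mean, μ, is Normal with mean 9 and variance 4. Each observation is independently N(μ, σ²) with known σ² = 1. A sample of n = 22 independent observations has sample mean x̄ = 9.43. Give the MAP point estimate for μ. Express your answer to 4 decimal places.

n = 22, x̄ = 9.43.
For a Normal prior and Normal likelihood with known variance, the posterior is Normal; its mode equals its mean, the precision-weighted average.
Prior precision 1/σ₀² = 1/4 = 0.25; data precision n/σ² = 22/1 = 22.
μ̂ = (0.25·9 + 22·9.43) / (0.25 + 22) = 209.71/22.25 = 20971/2225 ≈ 9.4252.

μ̂_MAP = 9.4252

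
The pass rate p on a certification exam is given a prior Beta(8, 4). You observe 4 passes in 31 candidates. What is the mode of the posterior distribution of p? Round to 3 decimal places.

Prior: Beta(8, 4).
Data: 4 successes in 31 trials. The binomial likelihood contributes p^4(1−p)^27, so the posterior is Beta(8+4, 4+27) = Beta(12, 31).
For Beta(a, b) with a, b > 1 the mode is (a−1)/(a+b−2) = 11/41 ≈ 0.268.

p̂_MAP = 0.268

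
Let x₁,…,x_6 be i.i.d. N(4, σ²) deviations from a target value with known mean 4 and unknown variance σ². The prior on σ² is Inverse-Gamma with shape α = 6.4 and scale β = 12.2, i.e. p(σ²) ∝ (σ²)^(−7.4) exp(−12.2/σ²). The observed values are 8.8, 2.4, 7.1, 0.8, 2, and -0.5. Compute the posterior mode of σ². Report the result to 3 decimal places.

Sum of squared deviations about the known mean: SS = (8.8−4)² + (2.4−4)² + (7.1−4)² + (0.8−4)² + (2−4)² + (-0.5−4)² = 69.7.
The Normal likelihood contributes (σ²)^(−n/2) exp(−SS/(2σ²)), so the posterior is Inverse-Gamma(α + n/2, β + SS/2) = Inverse-Gamma(9.4, 47.05).
The mode of Inverse-Gamma(a, b) is b/(a+1) = 47.05/10.4 ≈ 4.524.

σ̂²_MAP = 4.524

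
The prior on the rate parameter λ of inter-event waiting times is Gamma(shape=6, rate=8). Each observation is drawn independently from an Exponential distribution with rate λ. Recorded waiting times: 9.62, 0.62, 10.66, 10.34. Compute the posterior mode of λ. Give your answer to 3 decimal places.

The Exponential(rate=λ) likelihood is ∝ λ^n e^(−λΣtᵢ). Here n = 4 and Σtᵢ = 9.62 + 0.62 + 10.66 + 10.34 = 31.24.
Posterior ∝ λ^5e^(−8λ) · λ^4e^(−31.24λ) = λ^9e^(−39.24λ), i.e. Gamma(10, 39.24).
Mode = (a−1)/b = 9/39.24 ≈ 0.229.

λ̂_MAP = 0.229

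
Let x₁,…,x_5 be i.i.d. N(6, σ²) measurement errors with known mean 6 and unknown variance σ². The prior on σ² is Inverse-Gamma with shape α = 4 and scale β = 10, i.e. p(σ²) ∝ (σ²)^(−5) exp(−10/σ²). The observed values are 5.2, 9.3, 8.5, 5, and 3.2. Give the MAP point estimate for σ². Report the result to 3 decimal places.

Sum of squared deviations about the known mean: SS = (5.2−6)² + (9.3−6)² + (8.5−6)² + (5−6)² + (3.2−6)² = 26.62.
The Normal likelihood contributes (σ²)^(−n/2) exp(−SS/(2σ²)), so the posterior is Inverse-Gamma(α + n/2, β + SS/2) = Inverse-Gamma(6.5, 23.31).
The mode of Inverse-Gamma(a, b) is b/(a+1) = 23.31/7.5 ≈ 3.108.

σ̂²_MAP = 3.108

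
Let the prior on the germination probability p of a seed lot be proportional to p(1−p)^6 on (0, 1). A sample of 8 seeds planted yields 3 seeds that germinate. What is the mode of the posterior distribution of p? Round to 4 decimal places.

p̂_MAP = 0.2667

The prior density ∝ p(1−p)^6 is the kernel of Beta(2, 7).
Data: 3 successes in 8 trials. The binomial likelihood contributes p^3(1−p)^5, so the posterior is Beta(2+3, 7+5) = Beta(5, 12).
For Beta(a, b) with a, b > 1 the mode is (a−1)/(a+b−2) = 4/15 ≈ 0.2667.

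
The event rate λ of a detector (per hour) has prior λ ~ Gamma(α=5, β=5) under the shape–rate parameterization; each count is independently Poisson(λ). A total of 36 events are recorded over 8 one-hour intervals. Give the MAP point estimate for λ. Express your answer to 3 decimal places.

λ̂_MAP = 3.077

Σxᵢ = 36, n = 8.
Posterior ∝ λ^4e^(−5λ) · λ^36e^(−8λ) = λ^40e^(−13λ), i.e. Gamma(shape=41, rate=13).
The mode of a Gamma(a, b) with a ≥ 1 (shape–rate) is (a−1)/b = 40/13 ≈ 3.077.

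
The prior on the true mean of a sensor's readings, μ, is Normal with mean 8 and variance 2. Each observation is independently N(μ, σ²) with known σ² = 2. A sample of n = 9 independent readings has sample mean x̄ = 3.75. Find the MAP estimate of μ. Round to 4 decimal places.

μ̂_MAP = 4.1750

n = 9, x̄ = 3.75.
For a Normal prior and Normal likelihood with known variance, the posterior is Normal; its mode equals its mean, the precision-weighted average.
Prior precision 1/σ₀² = 1/2 = 0.5; data precision n/σ² = 9/2 = 4.5.
μ̂ = (0.5·8 + 4.5·3.75) / (0.5 + 4.5) = 20.875/5 = 4.1750.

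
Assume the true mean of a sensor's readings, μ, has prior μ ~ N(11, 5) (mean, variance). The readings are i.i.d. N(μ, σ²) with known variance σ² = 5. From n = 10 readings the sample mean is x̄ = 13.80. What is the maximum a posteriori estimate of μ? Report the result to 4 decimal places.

μ̂_MAP = 13.5455

n = 10, x̄ = 13.80.
For a Normal prior and Normal likelihood with known variance, the posterior is Normal; its mode equals its mean, the precision-weighted average.
Prior precision 1/σ₀² = 1/5 = 0.2; data precision n/σ² = 10/5 = 2.
μ̂ = (0.2·11 + 2·13.8) / (0.2 + 2) = 29.8/2.2 = 149/11 ≈ 13.5455.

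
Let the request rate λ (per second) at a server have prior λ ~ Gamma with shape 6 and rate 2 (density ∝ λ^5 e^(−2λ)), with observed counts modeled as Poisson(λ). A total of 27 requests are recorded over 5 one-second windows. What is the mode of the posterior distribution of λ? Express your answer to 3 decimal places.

λ̂_MAP = 4.571

Σxᵢ = 27, n = 5.
Posterior ∝ λ^5e^(−2λ) · λ^27e^(−5λ) = λ^32e^(−7λ), i.e. Gamma(shape=33, rate=7).
The mode of a Gamma(a, b) with a ≥ 1 (shape–rate) is (a−1)/b = 32/7 ≈ 4.571.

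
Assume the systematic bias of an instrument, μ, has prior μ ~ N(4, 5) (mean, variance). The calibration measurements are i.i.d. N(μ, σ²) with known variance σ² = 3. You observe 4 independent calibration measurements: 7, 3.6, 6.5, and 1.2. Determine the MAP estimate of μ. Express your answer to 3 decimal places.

n = 4; x̄ = (7 + 3.6 + 6.5 + 1.2)/4 = 18.3/4 = 4.575.
For a Normal prior and Normal likelihood with known variance, the posterior is Normal; its mode equals its mean, the precision-weighted average.
Prior precision 1/σ₀² = 1/5 = 0.2; data precision n/σ² = 4/3.
μ̂ = (0.2·4 + (4/3)·4.575) / (0.2 + 4/3) = 6.9/(23/15) = 4.500.

μ̂_MAP = 4.500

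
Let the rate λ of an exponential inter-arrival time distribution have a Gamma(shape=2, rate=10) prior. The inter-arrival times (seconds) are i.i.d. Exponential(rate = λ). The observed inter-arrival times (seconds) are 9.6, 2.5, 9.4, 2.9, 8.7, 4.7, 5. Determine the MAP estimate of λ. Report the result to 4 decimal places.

λ̂_MAP = 0.1515

The Exponential(rate=λ) likelihood is ∝ λ^n e^(−λΣtᵢ). Here n = 7 and Σtᵢ = 9.6 + 2.5 + 9.4 + 2.9 + 8.7 + 4.7 + 5 = 42.8.
Posterior ∝ λe^(−10λ) · λ^7e^(−42.8λ) = λ^8e^(−52.8λ), i.e. Gamma(9, 52.8).
Mode = (a−1)/b = 8/52.8 ≈ 0.1515.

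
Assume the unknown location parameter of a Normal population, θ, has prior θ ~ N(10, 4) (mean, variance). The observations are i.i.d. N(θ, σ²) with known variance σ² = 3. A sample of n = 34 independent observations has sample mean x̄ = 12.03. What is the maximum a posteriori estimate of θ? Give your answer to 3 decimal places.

n = 34, x̄ = 12.03.
For a Normal prior and Normal likelihood with known variance, the posterior is Normal; its mode equals its mean, the precision-weighted average.
Prior precision 1/σ₀² = 1/4 = 0.25; data precision n/σ² = 34/3.
θ̂ = (0.25·10 + (34/3)·12.03) / (0.25 + 34/3) = 138.84/(139/12) = 41652/3475 ≈ 11.986.

θ̂_MAP = 11.986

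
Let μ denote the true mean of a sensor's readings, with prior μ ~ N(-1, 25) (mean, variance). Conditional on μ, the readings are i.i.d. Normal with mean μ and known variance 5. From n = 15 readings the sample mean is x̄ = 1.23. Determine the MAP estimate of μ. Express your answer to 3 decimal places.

n = 15, x̄ = 1.23.
For a Normal prior and Normal likelihood with known variance, the posterior is Normal; its mode equals its mean, the precision-weighted average.
Prior precision 1/σ₀² = 1/25 = 0.04; data precision n/σ² = 15/5 = 3.
μ̂ = (0.04·(-1) + 3·1.23) / (0.04 + 3) = 3.65/3.04 = 365/304 ≈ 1.201.

μ̂_MAP = 1.201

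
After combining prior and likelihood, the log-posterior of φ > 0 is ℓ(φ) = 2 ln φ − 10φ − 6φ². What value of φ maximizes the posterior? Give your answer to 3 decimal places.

ℓ'(φ) = 2/φ − 10 − 12φ. Setting this to zero and multiplying by φ: 12φ² + 10φ − 2 = 0.
φ = (−10 + √(10² + 4·12·2)) / (2·12) = (−10 + √196) / 24 = (−10 + 14)/24 = 1/6.
ℓ''(φ) = −2/φ² − 12 < 0, confirming a maximum.

φ̂_MAP = 0.167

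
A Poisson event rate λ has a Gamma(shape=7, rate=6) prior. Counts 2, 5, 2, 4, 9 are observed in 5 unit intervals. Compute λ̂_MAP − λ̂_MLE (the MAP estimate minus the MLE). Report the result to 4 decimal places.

Σxᵢ = 22. Posterior is Gamma(29, 11); MAP = (29−1)/11 = 28/11 ≈ 2.54545.
MLE = x̄ = 22/5 ≈ 4.40000.
Difference = 28/11 − 22/5 = -102/55 ≈ -1.8545.

MAP − MLE = -1.8545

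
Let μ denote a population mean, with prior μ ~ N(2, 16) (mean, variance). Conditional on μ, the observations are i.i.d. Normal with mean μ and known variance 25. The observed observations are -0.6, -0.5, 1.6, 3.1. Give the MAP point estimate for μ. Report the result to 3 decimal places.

μ̂_MAP = 1.209

n = 4; x̄ = ((-0.6) + (-0.5) + 1.6 + 3.1)/4 = 3.6/4 = 0.9.
For a Normal prior and Normal likelihood with known variance, the posterior is Normal; its mode equals its mean, the precision-weighted average.
Prior precision 1/σ₀² = 1/16 = 0.0625; data precision n/σ² = 4/25 = 0.16.
μ̂ = (0.0625·2 + 0.16·0.9) / (0.0625 + 0.16) = 0.269/0.2225 = 538/445 ≈ 1.209.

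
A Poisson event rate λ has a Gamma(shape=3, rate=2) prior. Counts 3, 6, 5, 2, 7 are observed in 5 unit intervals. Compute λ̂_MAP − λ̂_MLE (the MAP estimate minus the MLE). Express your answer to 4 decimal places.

MAP − MLE = -1.0286

Σxᵢ = 23. Posterior is Gamma(26, 7); MAP = (26−1)/7 = 25/7 ≈ 3.57143.
MLE = x̄ = 23/5 ≈ 4.60000.
Difference = 25/7 − 23/5 = -36/35 ≈ -1.0286.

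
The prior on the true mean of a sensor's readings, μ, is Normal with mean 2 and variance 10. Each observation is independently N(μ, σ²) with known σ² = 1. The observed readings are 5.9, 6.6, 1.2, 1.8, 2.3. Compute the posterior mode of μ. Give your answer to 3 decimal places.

n = 5; x̄ = (5.9 + 6.6 + 1.2 + 1.8 + 2.3)/5 = 17.8/5 = 3.56.
For a Normal prior and Normal likelihood with known variance, the posterior is Normal; its mode equals its mean, the precision-weighted average.
Prior precision 1/σ₀² = 1/10 = 0.1; data precision n/σ² = 5/1 = 5.
μ̂ = (0.1·2 + 5·3.56) / (0.1 + 5) = 18/5.1 = 60/17 ≈ 3.529.

μ̂_MAP = 3.529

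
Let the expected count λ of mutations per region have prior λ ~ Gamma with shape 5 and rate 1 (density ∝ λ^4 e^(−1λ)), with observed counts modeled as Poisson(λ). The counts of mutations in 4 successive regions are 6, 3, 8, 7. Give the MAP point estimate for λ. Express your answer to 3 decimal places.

Σxᵢ = 6+3+8+7 = 24, with n = 4.
Posterior ∝ λ^4e^(−1λ) · λ^24e^(−4λ) = λ^28e^(−5λ), i.e. Gamma(shape=29, rate=5).
The mode of a Gamma(a, b) with a ≥ 1 (shape–rate) is (a−1)/b = 28/5 ≈ 5.600.

λ̂_MAP = 5.600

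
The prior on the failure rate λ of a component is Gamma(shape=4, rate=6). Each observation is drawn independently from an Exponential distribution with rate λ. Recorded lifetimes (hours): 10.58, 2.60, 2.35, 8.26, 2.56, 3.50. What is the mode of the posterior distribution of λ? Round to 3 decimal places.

λ̂_MAP = 0.251

The Exponential(rate=λ) likelihood is ∝ λ^n e^(−λΣtᵢ). Here n = 6 and Σtᵢ = 10.58 + 2.60 + 2.35 + 8.26 + 2.56 + 3.50 = 29.85.
Posterior ∝ λ^3e^(−6λ) · λ^6e^(−29.85λ) = λ^9e^(−35.85λ), i.e. Gamma(10, 35.85).
Mode = (a−1)/b = 9/35.85 ≈ 0.251.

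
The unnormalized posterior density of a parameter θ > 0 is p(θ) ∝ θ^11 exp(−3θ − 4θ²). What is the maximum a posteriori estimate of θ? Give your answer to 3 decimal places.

ℓ'(θ) = 11/θ − 3 − 8θ. Setting this to zero and multiplying by θ: 8θ² + 3θ − 11 = 0.
θ = (−3 + √(3² + 4·8·11)) / (2·8) = (−3 + √361) / 16 = (−3 + 19)/16 = 1.
ℓ''(θ) = −11/θ² − 8 < 0, confirming a maximum.

θ̂_MAP = 1.000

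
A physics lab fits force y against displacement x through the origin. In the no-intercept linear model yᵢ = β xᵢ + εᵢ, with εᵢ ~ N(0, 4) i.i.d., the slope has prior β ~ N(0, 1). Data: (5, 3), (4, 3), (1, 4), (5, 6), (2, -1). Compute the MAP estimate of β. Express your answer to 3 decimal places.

β̂_MAP = 0.787

log p(β | y) = −Σ(yᵢ − βxᵢ)²/(2·4) − β²/(2·1) + const.
Setting the derivative to zero: Σxᵢ(yᵢ − βxᵢ)/4 − β/1 = 0, so β = Σxᵢyᵢ / (Σxᵢ² + σ²/τ²).
Σxᵢyᵢ = 5·3 + 4·3 + 1·4 + 5·6 + 2·(-1) = 59; Σxᵢ² = 71; σ²/τ² = 4.
β̂_MAP = 59 / (71 + 4) = 59/75 ≈ 0.787.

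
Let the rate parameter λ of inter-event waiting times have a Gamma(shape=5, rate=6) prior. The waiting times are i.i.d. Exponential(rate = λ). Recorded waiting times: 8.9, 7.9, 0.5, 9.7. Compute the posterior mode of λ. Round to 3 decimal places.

The Exponential(rate=λ) likelihood is ∝ λ^n e^(−λΣtᵢ). Here n = 4 and Σtᵢ = 8.9 + 7.9 + 0.5 + 9.7 = 27.
Posterior ∝ λ^4e^(−6λ) · λ^4e^(−27λ) = λ^8e^(−33λ), i.e. Gamma(9, 33).
Mode = (a−1)/b = 8/33 ≈ 0.242.

λ̂_MAP = 0.242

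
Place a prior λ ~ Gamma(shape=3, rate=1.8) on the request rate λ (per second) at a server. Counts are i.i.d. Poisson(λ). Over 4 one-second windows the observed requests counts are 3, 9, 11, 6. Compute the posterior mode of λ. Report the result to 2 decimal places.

Σxᵢ = 3+9+11+6 = 29, with n = 4.
Posterior ∝ λ^2e^(−1.8λ) · λ^29e^(−4λ) = λ^31e^(−5.8λ), i.e. Gamma(shape=32, rate=5.8).
The mode of a Gamma(a, b) with a ≥ 1 (shape–rate) is (a−1)/b = 31/5.8 ≈ 5.34.

λ̂_MAP = 5.34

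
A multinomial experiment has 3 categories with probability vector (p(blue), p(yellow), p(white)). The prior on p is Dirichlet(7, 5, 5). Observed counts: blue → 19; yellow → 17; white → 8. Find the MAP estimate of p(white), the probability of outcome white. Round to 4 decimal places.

The posterior is Dirichlet(αᵢ + nᵢ) = Dirichlet(26, 22, 13).
For a Dirichlet(a₁,…,a_K) with all aᵢ > 1, the mode has j-th component (aⱼ − 1)/(Σaᵢ − K).
Here Σaᵢ = 61 and K = 3, so p(white) = (13 − 1)/(61 − 3) = 12/58 ≈ 0.2069.

MAP estimate of p(white) = 0.2069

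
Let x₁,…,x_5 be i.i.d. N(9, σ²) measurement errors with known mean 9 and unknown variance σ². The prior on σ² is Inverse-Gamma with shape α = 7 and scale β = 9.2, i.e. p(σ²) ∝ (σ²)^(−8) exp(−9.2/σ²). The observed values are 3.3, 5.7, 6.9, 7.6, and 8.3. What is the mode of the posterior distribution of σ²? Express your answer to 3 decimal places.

Sum of squared deviations about the known mean: SS = (3.3−9)² + (5.7−9)² + (6.9−9)² + (7.6−9)² + (8.3−9)² = 50.24.
The Normal likelihood contributes (σ²)^(−n/2) exp(−SS/(2σ²)), so the posterior is Inverse-Gamma(α + n/2, β + SS/2) = Inverse-Gamma(9.5, 34.32).
The mode of Inverse-Gamma(a, b) is b/(a+1) = 34.32/10.5 ≈ 3.269.

σ̂²_MAP = 3.269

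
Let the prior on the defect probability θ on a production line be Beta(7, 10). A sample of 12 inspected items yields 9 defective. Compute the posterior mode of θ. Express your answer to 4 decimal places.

θ̂_MAP = 0.5556

Prior: Beta(7, 10).
Data: 9 successes in 12 trials. The binomial likelihood contributes θ^9(1−θ)^3, so the posterior is Beta(7+9, 10+3) = Beta(16, 13).
For Beta(a, b) with a, b > 1 the mode is (a−1)/(a+b−2) = 15/27 ≈ 0.5556.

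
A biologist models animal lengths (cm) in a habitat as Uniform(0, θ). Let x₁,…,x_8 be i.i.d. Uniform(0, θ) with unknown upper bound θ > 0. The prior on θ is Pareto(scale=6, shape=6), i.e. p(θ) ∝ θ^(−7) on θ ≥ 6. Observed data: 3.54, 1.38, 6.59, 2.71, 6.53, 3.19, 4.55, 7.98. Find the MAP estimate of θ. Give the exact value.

The Uniform(0, θ) likelihood is θ^(−n) for θ ≥ max(xᵢ), zero otherwise. Here max(xᵢ) = 7.98.
Posterior ∝ θ^(−7) · θ^(−8) = θ^(−15) on θ ≥ max(6, 7.98) = 7.98.
This density is strictly decreasing in θ, so the posterior mode lies at the lower boundary of the support.

θ̂_MAP = 7.98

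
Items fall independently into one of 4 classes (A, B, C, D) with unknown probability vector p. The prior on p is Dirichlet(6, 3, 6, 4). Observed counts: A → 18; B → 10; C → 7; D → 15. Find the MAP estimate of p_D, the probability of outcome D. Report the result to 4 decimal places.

The posterior is Dirichlet(αᵢ + nᵢ) = Dirichlet(24, 13, 13, 19).
For a Dirichlet(a₁,…,a_K) with all aᵢ > 1, the mode has j-th component (aⱼ − 1)/(Σaᵢ − K).
Here Σaᵢ = 69 and K = 4, so p_D = (19 − 1)/(69 − 4) = 18/65 ≈ 0.2769.

MAP estimate of p_D = 0.2769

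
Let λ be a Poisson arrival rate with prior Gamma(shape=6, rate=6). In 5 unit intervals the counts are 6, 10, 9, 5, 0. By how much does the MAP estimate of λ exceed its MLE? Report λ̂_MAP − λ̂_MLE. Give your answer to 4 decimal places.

Σxᵢ = 30. Posterior is Gamma(36, 11); MAP = (36−1)/11 = 35/11 ≈ 3.18182.
MLE = x̄ = 30/5 ≈ 6.00000.
Difference = 35/11 − 30/5 = -31/11 ≈ -2.8182.

MAP − MLE = -2.8182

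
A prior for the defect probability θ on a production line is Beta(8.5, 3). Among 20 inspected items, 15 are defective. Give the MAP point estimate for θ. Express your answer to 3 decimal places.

Prior: Beta(8.5, 3).
Data: 15 successes in 20 trials. The binomial likelihood contributes θ^15(1−θ)^5, so the posterior is Beta(8.5+15, 3+5) = Beta(23.5, 8).
For Beta(a, b) with a, b > 1 the mode is (a−1)/(a+b−2) = 22.5/29.5 ≈ 0.763.

θ̂_MAP = 0.763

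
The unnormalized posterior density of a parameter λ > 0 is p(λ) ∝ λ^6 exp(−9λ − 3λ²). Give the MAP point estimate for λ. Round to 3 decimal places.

ℓ'(λ) = 6/λ − 9 − 6λ. Setting this to zero and multiplying by λ: 6λ² + 9λ − 6 = 0.
λ = (−9 + √(9² + 4·6·6)) / (2·6) = (−9 + √225) / 12 = (−9 + 15)/12 = 1/2.
ℓ''(λ) = −6/λ² − 6 < 0, confirming a maximum.

λ̂_MAP = 0.500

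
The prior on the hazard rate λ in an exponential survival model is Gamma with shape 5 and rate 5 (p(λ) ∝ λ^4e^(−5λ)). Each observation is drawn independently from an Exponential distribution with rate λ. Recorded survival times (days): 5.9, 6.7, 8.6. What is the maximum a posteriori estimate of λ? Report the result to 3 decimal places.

λ̂_MAP = 0.267

The Exponential(rate=λ) likelihood is ∝ λ^n e^(−λΣtᵢ). Here n = 3 and Σtᵢ = 5.9 + 6.7 + 8.6 = 21.2.
Posterior ∝ λ^4e^(−5λ) · λ^3e^(−21.2λ) = λ^7e^(−26.2λ), i.e. Gamma(8, 26.2).
Mode = (a−1)/b = 7/26.2 ≈ 0.267.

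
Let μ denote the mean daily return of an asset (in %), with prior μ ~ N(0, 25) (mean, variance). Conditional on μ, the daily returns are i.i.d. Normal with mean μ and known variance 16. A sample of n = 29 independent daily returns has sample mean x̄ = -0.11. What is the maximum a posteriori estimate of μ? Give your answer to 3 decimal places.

n = 29, x̄ = -0.11.
For a Normal prior and Normal likelihood with known variance, the posterior is Normal; its mode equals its mean, the precision-weighted average.
Prior precision 1/σ₀² = 1/25 = 0.04; data precision n/σ² = 29/16 = 1.8125.
μ̂ = (0.04·0 + 1.8125·(-0.11)) / (0.04 + 1.8125) = (-0.199375)/1.8525 = -319/2964 ≈ -0.108.

μ̂_MAP = -0.108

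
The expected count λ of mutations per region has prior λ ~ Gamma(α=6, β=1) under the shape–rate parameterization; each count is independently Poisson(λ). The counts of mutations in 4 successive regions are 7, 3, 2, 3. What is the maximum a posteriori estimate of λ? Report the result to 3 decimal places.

Σxᵢ = 7+3+2+3 = 15, with n = 4.
Posterior ∝ λ^5e^(−1λ) · λ^15e^(−4λ) = λ^20e^(−5λ), i.e. Gamma(shape=21, rate=5).
The mode of a Gamma(a, b) with a ≥ 1 (shape–rate) is (a−1)/b = 20/5 ≈ 4.000.

λ̂_MAP = 4.000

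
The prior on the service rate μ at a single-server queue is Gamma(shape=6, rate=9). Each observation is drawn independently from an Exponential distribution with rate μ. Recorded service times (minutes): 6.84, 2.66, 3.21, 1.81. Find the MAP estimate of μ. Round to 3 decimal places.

μ̂_MAP = 0.383

The Exponential(rate=μ) likelihood is ∝ μ^n e^(−μΣtᵢ). Here n = 4 and Σtᵢ = 6.84 + 2.66 + 3.21 + 1.81 = 14.52.
Posterior ∝ μ^5e^(−9μ) · μ^4e^(−14.52μ) = μ^9e^(−23.52μ), i.e. Gamma(10, 23.52).
Mode = (a−1)/b = 9/23.52 ≈ 0.383.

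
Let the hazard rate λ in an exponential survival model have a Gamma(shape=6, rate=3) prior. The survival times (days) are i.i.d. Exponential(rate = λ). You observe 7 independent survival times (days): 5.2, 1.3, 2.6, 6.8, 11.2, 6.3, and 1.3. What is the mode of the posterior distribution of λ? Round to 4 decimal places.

λ̂_MAP = 0.3183

The Exponential(rate=λ) likelihood is ∝ λ^n e^(−λΣtᵢ). Here n = 7 and Σtᵢ = 5.2 + 1.3 + 2.6 + 6.8 + 11.2 + 6.3 + 1.3 = 34.7.
Posterior ∝ λ^5e^(−3λ) · λ^7e^(−34.7λ) = λ^12e^(−37.7λ), i.e. Gamma(13, 37.7).
Mode = (a−1)/b = 12/37.7 ≈ 0.3183.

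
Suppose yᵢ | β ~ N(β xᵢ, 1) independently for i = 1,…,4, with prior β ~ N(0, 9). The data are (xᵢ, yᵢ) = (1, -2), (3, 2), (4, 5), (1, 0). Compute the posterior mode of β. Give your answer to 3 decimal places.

β̂_MAP = 0.885

log p(β | y) = −Σ(yᵢ − βxᵢ)²/(2·1) − β²/(2·9) + const.
Setting the derivative to zero: Σxᵢ(yᵢ − βxᵢ)/1 − β/9 = 0, so β = Σxᵢyᵢ / (Σxᵢ² + σ²/τ²).
Σxᵢyᵢ = 1·(-2) + 3·2 + 4·5 + 1·0 = 24; Σxᵢ² = 27; σ²/τ² = 1/9.
β̂_MAP = 24 / (27 + 1/9) = 24/(244/9) = 54/61 ≈ 0.885.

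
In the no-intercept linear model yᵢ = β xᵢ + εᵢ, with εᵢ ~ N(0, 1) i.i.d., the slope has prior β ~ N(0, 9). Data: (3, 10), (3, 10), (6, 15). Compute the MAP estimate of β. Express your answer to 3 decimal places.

β̂_MAP = 2.772

log p(β | y) = −Σ(yᵢ − βxᵢ)²/(2·1) − β²/(2·9) + const.
Setting the derivative to zero: Σxᵢ(yᵢ − βxᵢ)/1 − β/9 = 0, so β = Σxᵢyᵢ / (Σxᵢ² + σ²/τ²).
Σxᵢyᵢ = 3·10 + 3·10 + 6·15 = 150; Σxᵢ² = 54; σ²/τ² = 1/9.
β̂_MAP = 150 / (54 + 1/9) = 150/(487/9) = 1350/487 ≈ 2.772.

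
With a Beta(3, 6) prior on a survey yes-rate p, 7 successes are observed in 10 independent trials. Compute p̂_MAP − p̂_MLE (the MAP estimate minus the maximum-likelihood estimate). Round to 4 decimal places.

Posterior is Beta(10, 9); MAP = (10−1)/(19−2) = 9/17 ≈ 0.52941.
MLE ignores the prior: p̂_MLE = k/n = 7/10 ≈ 0.70000.
Difference = 9/17 − 7/10 = -29/170 ≈ -0.1706.

MAP − MLE = -0.1706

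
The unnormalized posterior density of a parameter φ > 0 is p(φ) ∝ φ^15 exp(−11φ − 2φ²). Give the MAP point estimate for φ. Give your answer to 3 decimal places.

φ̂_MAP = 1.000

ℓ'(φ) = 15/φ − 11 − 4φ. Setting this to zero and multiplying by φ: 4φ² + 11φ − 15 = 0.
φ = (−11 + √(11² + 4·4·15)) / (2·4) = (−11 + √361) / 8 = (−11 + 19)/8 = 1.
ℓ''(φ) = −15/φ² − 4 < 0, confirming a maximum.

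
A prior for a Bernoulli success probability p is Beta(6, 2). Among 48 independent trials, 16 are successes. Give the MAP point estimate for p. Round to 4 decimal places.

p̂_MAP = 0.3889

Prior: Beta(6, 2).
Data: 16 successes in 48 trials. The binomial likelihood contributes p^16(1−p)^32, so the posterior is Beta(6+16, 2+32) = Beta(22, 34).
For Beta(a, b) with a, b > 1 the mode is (a−1)/(a+b−2) = 21/54 ≈ 0.3889.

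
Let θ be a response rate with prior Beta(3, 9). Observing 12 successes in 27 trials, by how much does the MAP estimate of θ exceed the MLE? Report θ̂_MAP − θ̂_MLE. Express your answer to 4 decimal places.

Posterior is Beta(15, 24); MAP = (15−1)/(39−2) = 14/37 ≈ 0.37838.
MLE ignores the prior: θ̂_MLE = k/n = 12/27 ≈ 0.44444.
Difference = 14/37 − 12/27 = -22/333 ≈ -0.0661.

MAP − MLE = -0.0661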